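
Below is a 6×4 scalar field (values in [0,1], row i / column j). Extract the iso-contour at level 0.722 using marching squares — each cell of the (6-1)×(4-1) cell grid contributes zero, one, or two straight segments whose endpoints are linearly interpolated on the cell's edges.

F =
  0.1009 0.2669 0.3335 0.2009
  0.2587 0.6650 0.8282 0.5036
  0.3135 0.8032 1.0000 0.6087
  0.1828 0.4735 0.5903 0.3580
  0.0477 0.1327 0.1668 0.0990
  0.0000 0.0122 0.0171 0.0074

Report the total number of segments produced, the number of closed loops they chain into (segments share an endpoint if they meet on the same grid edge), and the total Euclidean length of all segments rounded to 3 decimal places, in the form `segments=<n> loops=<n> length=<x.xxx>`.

cell (0,1): code 0100 → (0.785,2.000)–(1.000,1.349)
cell (0,2): code 1000 → (1.000,2.327)–(0.785,2.000)
cell (1,0): code 0100 → (1.412,1.000)–(2.000,0.834)
cell (1,1): code 1110 → (1.000,1.349)–(1.412,1.000)
cell (1,2): code 1001 → (2.000,2.710)–(1.000,2.327)
cell (2,0): code 0010 → (2.000,0.834)–(2.246,1.000)
cell (2,1): code 0011 → (2.246,1.000)–(2.679,2.000)
cell (2,2): code 0001 → (2.679,2.000)–(2.000,2.710)
total: 8 segments, chained into 1 closed loop(s), length Σ = 5.667203

segments=8 loops=1 length=5.667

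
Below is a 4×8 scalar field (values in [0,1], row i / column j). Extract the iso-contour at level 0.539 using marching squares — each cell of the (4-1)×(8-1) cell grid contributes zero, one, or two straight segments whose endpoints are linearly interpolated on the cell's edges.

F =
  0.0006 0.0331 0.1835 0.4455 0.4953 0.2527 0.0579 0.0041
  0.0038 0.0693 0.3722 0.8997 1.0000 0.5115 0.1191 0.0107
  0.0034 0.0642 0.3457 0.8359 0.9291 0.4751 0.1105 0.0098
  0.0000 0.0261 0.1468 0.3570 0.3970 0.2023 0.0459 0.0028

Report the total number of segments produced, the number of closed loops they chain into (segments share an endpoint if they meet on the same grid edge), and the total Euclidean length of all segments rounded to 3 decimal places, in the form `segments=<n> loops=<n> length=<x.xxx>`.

segments=8 loops=1 length=8.378

cell (0,2): code 0100 → (0.206,3.000)–(1.000,2.316)
cell (0,3): code 1100 → (0.087,4.000)–(0.206,3.000)
cell (0,4): code 1000 → (1.000,4.944)–(0.087,4.000)
cell (1,2): code 0110 → (1.000,2.316)–(2.000,2.394)
cell (1,4): code 1001 → (2.000,4.859)–(1.000,4.944)
cell (2,2): code 0010 → (2.000,2.394)–(2.620,3.000)
cell (2,3): code 0011 → (2.620,3.000)–(2.733,4.000)
cell (2,4): code 0001 → (2.733,4.000)–(2.000,4.859)
total: 8 segments, chained into 1 closed loop(s), length Σ = 8.377625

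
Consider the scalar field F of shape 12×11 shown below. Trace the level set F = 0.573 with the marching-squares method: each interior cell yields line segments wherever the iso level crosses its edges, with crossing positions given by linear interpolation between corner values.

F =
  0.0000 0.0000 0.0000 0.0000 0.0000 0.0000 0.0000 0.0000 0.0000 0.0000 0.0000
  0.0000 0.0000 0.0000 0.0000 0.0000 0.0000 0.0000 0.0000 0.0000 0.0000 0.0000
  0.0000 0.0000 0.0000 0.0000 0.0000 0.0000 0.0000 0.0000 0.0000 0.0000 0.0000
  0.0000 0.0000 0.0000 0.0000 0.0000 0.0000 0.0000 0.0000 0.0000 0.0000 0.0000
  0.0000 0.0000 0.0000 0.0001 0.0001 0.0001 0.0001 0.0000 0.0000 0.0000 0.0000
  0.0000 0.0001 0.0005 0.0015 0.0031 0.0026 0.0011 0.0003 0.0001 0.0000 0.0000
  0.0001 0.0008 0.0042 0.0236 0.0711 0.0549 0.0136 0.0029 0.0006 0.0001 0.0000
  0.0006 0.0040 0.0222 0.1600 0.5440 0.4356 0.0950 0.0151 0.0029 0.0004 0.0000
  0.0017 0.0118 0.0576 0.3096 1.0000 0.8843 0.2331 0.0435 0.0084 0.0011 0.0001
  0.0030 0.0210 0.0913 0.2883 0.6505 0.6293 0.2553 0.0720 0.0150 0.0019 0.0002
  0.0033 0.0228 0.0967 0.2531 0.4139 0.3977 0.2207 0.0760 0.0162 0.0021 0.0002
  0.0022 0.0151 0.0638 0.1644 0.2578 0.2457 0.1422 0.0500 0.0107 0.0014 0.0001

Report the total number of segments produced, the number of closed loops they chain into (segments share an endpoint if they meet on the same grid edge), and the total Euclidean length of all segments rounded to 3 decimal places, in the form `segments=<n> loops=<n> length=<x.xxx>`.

cell (7,3): code 0100 → (7.064,4.000)–(8.000,3.382)
cell (7,4): code 1100 → (7.306,5.000)–(7.064,4.000)
cell (7,5): code 1000 → (8.000,5.478)–(7.306,5.000)
cell (8,3): code 0110 → (8.000,3.382)–(9.000,3.786)
cell (8,5): code 1001 → (9.000,5.151)–(8.000,5.478)
cell (9,3): code 0010 → (9.000,3.786)–(9.328,4.000)
cell (9,4): code 0011 → (9.328,4.000)–(9.243,5.000)
cell (9,5): code 0001 → (9.243,5.000)–(9.000,5.151)
total: 8 segments, chained into 1 closed loop(s), length Σ = 6.805478

segments=8 loops=1 length=6.805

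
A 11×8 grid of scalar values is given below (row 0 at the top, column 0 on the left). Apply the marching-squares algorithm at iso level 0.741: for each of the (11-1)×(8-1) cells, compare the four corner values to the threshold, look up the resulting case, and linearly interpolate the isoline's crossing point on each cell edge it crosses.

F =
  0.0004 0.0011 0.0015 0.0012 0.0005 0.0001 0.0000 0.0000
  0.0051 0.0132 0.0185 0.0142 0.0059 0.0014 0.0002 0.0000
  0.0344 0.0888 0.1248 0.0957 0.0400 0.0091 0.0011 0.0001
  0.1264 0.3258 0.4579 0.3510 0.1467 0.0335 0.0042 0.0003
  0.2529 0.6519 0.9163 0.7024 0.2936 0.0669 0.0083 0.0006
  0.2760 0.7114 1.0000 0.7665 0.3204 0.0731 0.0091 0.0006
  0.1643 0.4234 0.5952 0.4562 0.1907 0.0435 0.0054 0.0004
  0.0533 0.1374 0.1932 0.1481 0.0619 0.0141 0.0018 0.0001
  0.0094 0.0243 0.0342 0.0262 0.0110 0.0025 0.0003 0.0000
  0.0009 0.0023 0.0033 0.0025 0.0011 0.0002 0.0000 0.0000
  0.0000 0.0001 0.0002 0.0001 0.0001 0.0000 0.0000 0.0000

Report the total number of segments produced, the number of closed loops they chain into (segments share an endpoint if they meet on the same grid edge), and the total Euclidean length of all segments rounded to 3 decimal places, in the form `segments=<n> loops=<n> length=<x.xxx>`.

segments=8 loops=1 length=6.075

cell (3,1): code 0100 → (3.618,2.000)–(4.000,1.337)
cell (3,2): code 1000 → (4.000,2.820)–(3.618,2.000)
cell (4,1): code 0110 → (4.000,1.337)–(5.000,1.103)
cell (4,2): code 1101 → (4.602,3.000)–(4.000,2.820)
cell (4,3): code 1000 → (5.000,3.057)–(4.602,3.000)
cell (5,1): code 0010 → (5.000,1.103)–(5.640,2.000)
cell (5,2): code 0011 → (5.640,2.000)–(5.082,3.000)
cell (5,3): code 0001 → (5.082,3.000)–(5.000,3.057)
total: 8 segments, chained into 1 closed loop(s), length Σ = 6.074662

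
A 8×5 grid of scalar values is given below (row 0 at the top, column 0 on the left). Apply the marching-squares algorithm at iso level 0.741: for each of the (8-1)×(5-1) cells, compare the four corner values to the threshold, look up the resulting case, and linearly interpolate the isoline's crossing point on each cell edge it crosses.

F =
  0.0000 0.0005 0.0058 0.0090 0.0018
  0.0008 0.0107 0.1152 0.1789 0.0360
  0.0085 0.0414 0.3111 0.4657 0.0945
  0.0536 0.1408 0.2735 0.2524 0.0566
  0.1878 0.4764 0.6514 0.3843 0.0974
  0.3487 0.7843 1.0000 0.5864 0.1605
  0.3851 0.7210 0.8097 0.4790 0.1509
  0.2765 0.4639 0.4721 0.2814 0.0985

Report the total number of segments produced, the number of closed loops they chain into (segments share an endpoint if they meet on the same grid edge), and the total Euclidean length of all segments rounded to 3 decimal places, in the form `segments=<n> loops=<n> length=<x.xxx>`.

cell (4,0): code 0100 → (4.859,1.000)–(5.000,0.901)
cell (4,1): code 1100 → (4.257,2.000)–(4.859,1.000)
cell (4,2): code 1000 → (5.000,2.626)–(4.257,2.000)
cell (5,0): code 0010 → (5.000,0.901)–(5.684,1.000)
cell (5,1): code 0111 → (5.684,1.000)–(6.000,1.225)
cell (5,2): code 1001 → (6.000,2.208)–(5.000,2.626)
cell (6,1): code 0010 → (6.000,1.225)–(6.203,2.000)
cell (6,2): code 0001 → (6.203,2.000)–(6.000,2.208)
total: 8 segments, chained into 1 closed loop(s), length Σ = 5.566311

segments=8 loops=1 length=5.566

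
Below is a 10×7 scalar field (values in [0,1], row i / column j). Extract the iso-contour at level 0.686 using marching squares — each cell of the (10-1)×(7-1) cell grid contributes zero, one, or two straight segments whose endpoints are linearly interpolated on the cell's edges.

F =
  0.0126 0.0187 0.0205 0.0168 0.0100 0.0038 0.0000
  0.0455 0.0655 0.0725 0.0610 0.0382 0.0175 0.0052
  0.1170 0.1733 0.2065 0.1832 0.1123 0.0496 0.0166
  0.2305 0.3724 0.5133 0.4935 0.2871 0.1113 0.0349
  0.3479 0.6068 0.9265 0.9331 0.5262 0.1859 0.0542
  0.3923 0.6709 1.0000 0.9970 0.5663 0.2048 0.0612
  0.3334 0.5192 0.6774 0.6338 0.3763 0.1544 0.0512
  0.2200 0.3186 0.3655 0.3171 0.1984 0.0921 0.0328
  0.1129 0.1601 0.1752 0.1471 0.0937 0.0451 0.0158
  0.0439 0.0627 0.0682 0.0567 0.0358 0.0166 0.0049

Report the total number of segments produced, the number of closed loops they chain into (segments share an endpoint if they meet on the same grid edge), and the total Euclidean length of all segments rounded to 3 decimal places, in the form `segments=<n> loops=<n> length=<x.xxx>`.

segments=8 loops=1 length=8.295

cell (3,1): code 0100 → (3.418,2.000)–(4.000,1.248)
cell (3,2): code 1100 → (3.438,3.000)–(3.418,2.000)
cell (3,3): code 1000 → (4.000,3.607)–(3.438,3.000)
cell (4,1): code 0110 → (4.000,1.248)–(5.000,1.046)
cell (4,3): code 1001 → (5.000,3.722)–(4.000,3.607)
cell (5,1): code 0010 → (5.000,1.046)–(5.973,2.000)
cell (5,2): code 0011 → (5.973,2.000)–(5.856,3.000)
cell (5,3): code 0001 → (5.856,3.000)–(5.000,3.722)
total: 8 segments, chained into 1 closed loop(s), length Σ = 8.295483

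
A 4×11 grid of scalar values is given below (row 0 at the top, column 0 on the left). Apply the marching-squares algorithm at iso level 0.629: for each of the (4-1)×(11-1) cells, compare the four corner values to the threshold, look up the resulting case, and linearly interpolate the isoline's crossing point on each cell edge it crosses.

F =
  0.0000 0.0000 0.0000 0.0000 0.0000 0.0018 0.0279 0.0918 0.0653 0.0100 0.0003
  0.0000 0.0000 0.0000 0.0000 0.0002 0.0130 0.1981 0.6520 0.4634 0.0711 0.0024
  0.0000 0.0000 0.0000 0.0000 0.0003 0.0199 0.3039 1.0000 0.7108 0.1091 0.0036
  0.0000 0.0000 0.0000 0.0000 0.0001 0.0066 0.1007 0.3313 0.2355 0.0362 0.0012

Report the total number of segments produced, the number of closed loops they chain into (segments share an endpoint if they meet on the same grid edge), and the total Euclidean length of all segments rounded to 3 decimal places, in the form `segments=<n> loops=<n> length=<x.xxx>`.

segments=8 loops=1 length=4.825

cell (0,6): code 0100 → (0.959,7.000)–(1.000,6.949)
cell (0,7): code 1000 → (1.000,7.122)–(0.959,7.000)
cell (1,6): code 0110 → (1.000,6.949)–(2.000,6.467)
cell (1,7): code 1101 → (1.669,8.000)–(1.000,7.122)
cell (1,8): code 1000 → (2.000,8.136)–(1.669,8.000)
cell (2,6): code 0010 → (2.000,6.467)–(2.555,7.000)
cell (2,7): code 0011 → (2.555,7.000)–(2.172,8.000)
cell (2,8): code 0001 → (2.172,8.000)–(2.000,8.136)
total: 8 segments, chained into 1 closed loop(s), length Σ = 4.825090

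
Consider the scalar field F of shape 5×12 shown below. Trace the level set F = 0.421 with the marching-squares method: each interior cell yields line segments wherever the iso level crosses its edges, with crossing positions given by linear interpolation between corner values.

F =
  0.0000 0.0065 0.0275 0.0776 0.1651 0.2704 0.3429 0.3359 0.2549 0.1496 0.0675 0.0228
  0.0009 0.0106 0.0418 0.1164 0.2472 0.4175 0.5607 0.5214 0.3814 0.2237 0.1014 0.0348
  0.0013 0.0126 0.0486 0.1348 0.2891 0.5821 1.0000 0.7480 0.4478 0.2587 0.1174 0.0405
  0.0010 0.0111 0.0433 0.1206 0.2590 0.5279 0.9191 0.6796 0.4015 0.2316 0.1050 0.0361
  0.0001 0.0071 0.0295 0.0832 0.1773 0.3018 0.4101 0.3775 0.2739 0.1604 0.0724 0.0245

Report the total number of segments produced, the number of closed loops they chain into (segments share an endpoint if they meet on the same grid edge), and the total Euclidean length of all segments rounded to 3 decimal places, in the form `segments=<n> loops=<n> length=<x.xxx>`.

segments=14 loops=1 length=11.358

cell (0,5): code 0100 → (0.359,6.000)–(1.000,5.024)
cell (0,6): code 1100 → (0.459,7.000)–(0.359,6.000)
cell (0,7): code 1000 → (1.000,7.717)–(0.459,7.000)
cell (1,4): code 0100 → (1.021,5.000)–(2.000,4.450)
cell (1,5): code 1110 → (1.000,5.024)–(1.021,5.000)
cell (1,7): code 1101 → (1.596,8.000)–(1.000,7.717)
cell (1,8): code 1000 → (2.000,8.142)–(1.596,8.000)
cell (2,4): code 0110 → (2.000,4.450)–(3.000,4.602)
cell (2,7): code 1011 → (3.000,7.930)–(2.579,8.000)
cell (2,8): code 0001 → (2.579,8.000)–(2.000,8.142)
cell (3,4): code 0010 → (3.000,4.602)–(3.473,5.000)
cell (3,5): code 0011 → (3.473,5.000)–(3.979,6.000)
cell (3,6): code 0011 → (3.979,6.000)–(3.856,7.000)
cell (3,7): code 0001 → (3.856,7.000)–(3.000,7.930)
total: 14 segments, chained into 1 closed loop(s), length Σ = 11.357993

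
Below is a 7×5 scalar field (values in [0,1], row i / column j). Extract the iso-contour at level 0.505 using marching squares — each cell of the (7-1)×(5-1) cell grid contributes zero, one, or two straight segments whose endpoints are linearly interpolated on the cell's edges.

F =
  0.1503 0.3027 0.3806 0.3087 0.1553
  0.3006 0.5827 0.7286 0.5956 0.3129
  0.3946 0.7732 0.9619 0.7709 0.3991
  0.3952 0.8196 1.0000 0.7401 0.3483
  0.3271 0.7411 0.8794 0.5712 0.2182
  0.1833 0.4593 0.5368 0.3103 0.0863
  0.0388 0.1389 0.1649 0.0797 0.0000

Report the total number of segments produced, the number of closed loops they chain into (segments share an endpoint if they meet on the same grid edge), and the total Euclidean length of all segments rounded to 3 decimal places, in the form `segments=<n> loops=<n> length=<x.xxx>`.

cell (0,0): code 0100 → (0.723,1.000)–(1.000,0.725)
cell (0,1): code 1100 → (0.357,2.000)–(0.723,1.000)
cell (0,2): code 1100 → (0.684,3.000)–(0.357,2.000)
cell (0,3): code 1000 → (1.000,3.320)–(0.684,3.000)
cell (1,0): code 0110 → (1.000,0.725)–(2.000,0.292)
cell (1,3): code 1001 → (2.000,3.715)–(1.000,3.320)
cell (2,0): code 0110 → (2.000,0.292)–(3.000,0.259)
cell (2,3): code 1001 → (3.000,3.600)–(2.000,3.715)
cell (3,0): code 0110 → (3.000,0.259)–(4.000,0.430)
cell (3,3): code 1001 → (4.000,3.188)–(3.000,3.600)
cell (4,0): code 0010 → (4.000,0.430)–(4.838,1.000)
cell (4,1): code 0111 → (4.838,1.000)–(5.000,1.590)
cell (4,2): code 1011 → (5.000,2.140)–(4.254,3.000)
cell (4,3): code 0001 → (4.254,3.000)–(4.000,3.188)
cell (5,1): code 0010 → (5.000,1.590)–(5.086,2.000)
cell (5,2): code 0001 → (5.086,2.000)–(5.000,2.140)
total: 16 segments, chained into 1 closed loop(s), length Σ = 12.888114

segments=16 loops=1 length=12.888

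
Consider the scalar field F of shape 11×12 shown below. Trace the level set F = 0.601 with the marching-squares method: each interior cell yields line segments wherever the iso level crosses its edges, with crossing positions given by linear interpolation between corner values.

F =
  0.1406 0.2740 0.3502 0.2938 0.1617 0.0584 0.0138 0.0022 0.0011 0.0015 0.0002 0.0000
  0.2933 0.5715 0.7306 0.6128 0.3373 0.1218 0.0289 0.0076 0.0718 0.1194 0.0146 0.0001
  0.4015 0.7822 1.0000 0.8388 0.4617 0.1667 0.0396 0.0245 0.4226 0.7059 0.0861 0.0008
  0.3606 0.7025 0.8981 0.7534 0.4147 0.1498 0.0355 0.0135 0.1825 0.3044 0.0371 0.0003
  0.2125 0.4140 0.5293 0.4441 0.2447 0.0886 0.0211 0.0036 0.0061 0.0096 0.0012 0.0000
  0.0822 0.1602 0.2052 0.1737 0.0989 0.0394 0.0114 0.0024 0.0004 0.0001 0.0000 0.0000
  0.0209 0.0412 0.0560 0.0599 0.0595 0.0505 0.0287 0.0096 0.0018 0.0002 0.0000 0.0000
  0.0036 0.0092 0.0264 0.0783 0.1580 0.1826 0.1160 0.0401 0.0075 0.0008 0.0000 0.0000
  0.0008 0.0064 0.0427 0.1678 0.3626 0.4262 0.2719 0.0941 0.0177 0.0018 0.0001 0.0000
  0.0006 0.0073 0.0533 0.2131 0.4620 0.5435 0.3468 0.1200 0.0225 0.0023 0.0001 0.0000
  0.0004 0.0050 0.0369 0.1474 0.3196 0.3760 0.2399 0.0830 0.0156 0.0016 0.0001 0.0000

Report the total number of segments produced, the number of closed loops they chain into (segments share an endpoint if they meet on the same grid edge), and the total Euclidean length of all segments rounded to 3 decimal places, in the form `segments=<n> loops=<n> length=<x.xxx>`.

segments=16 loops=2 length=11.087

cell (0,1): code 0100 → (0.659,2.000)–(1.000,1.185)
cell (0,2): code 1100 → (0.963,3.000)–(0.659,2.000)
cell (0,3): code 1000 → (1.000,3.043)–(0.963,3.000)
cell (1,0): code 0100 → (1.140,1.000)–(2.000,0.524)
cell (1,1): code 1110 → (1.000,1.185)–(1.140,1.000)
cell (1,3): code 1001 → (2.000,3.631)–(1.000,3.043)
cell (1,8): code 0100 → (1.821,9.000)–(2.000,8.630)
cell (1,9): code 1000 → (2.000,9.169)–(1.821,9.000)
cell (2,0): code 0110 → (2.000,0.524)–(3.000,0.703)
cell (2,3): code 1001 → (3.000,3.450)–(2.000,3.631)
cell (2,8): code 0010 → (2.000,8.630)–(2.261,9.000)
cell (2,9): code 0001 → (2.261,9.000)–(2.000,9.169)
cell (3,0): code 0010 → (3.000,0.703)–(3.352,1.000)
cell (3,1): code 0011 → (3.352,1.000)–(3.806,2.000)
cell (3,2): code 0011 → (3.806,2.000)–(3.493,3.000)
cell (3,3): code 0001 → (3.493,3.000)–(3.000,3.450)
total: 16 segments, chained into 2 closed loop(s), length Σ = 11.087417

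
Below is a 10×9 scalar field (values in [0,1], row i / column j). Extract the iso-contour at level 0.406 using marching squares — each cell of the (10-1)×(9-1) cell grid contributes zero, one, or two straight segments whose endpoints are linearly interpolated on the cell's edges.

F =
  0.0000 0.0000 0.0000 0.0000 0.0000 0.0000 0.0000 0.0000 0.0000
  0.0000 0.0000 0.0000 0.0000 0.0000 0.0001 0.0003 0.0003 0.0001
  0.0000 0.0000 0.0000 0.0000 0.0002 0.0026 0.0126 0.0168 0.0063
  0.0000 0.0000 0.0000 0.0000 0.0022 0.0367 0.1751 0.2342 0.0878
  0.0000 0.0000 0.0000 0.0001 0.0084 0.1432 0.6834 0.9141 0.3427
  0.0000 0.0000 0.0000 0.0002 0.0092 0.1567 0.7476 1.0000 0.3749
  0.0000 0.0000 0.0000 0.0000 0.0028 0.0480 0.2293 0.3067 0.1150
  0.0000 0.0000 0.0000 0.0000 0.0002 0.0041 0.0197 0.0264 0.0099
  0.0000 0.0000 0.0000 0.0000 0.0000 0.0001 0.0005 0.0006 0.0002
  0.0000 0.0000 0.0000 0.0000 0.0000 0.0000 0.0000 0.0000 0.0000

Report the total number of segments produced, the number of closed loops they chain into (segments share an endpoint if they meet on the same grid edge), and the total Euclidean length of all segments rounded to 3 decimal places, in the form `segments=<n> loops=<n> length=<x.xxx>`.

cell (3,5): code 0100 → (3.454,6.000)–(4.000,5.486)
cell (3,6): code 1100 → (3.253,7.000)–(3.454,6.000)
cell (3,7): code 1000 → (4.000,7.889)–(3.253,7.000)
cell (4,5): code 0110 → (4.000,5.486)–(5.000,5.422)
cell (4,7): code 1001 → (5.000,7.950)–(4.000,7.889)
cell (5,5): code 0010 → (5.000,5.422)–(5.659,6.000)
cell (5,6): code 0011 → (5.659,6.000)–(5.857,7.000)
cell (5,7): code 0001 → (5.857,7.000)–(5.000,7.950)
total: 8 segments, chained into 1 closed loop(s), length Σ = 8.110466

segments=8 loops=1 length=8.110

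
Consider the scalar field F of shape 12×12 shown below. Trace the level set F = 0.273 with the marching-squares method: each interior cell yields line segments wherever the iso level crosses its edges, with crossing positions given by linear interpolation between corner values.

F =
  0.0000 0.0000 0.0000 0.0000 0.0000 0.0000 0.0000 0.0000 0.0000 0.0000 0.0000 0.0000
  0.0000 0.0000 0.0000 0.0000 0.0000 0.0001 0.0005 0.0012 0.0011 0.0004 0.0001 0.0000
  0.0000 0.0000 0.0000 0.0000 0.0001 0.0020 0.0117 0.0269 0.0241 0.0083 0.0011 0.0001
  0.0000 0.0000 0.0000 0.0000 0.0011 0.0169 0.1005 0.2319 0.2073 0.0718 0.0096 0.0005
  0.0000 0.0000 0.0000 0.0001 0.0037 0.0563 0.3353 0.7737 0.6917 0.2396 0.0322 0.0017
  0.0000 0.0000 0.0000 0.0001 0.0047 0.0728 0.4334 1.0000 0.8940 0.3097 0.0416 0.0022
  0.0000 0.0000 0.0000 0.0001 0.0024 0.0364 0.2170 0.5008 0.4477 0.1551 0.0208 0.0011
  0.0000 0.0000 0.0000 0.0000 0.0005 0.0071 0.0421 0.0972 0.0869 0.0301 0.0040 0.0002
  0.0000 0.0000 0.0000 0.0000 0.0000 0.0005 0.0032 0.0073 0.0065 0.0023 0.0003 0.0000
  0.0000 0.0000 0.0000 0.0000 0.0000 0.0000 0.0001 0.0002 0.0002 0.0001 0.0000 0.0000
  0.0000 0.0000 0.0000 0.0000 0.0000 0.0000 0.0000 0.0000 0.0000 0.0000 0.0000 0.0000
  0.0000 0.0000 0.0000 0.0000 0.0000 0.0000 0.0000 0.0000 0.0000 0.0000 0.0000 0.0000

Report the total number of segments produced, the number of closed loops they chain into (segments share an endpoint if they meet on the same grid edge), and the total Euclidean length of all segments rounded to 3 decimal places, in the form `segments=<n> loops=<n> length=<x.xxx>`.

cell (3,5): code 0100 → (3.735,6.000)–(4.000,5.777)
cell (3,6): code 1100 → (3.076,7.000)–(3.735,6.000)
cell (3,7): code 1100 → (3.136,8.000)–(3.076,7.000)
cell (3,8): code 1000 → (4.000,8.926)–(3.136,8.000)
cell (4,5): code 0110 → (4.000,5.777)–(5.000,5.555)
cell (4,8): code 1101 → (4.476,9.000)–(4.000,8.926)
cell (4,9): code 1000 → (5.000,9.137)–(4.476,9.000)
cell (5,5): code 0010 → (5.000,5.555)–(5.741,6.000)
cell (5,6): code 0111 → (5.741,6.000)–(6.000,6.197)
cell (5,8): code 1011 → (6.000,8.597)–(5.237,9.000)
cell (5,9): code 0001 → (5.237,9.000)–(5.000,9.137)
cell (6,6): code 0010 → (6.000,6.197)–(6.564,7.000)
cell (6,7): code 0011 → (6.564,7.000)–(6.484,8.000)
cell (6,8): code 0001 → (6.484,8.000)–(6.000,8.597)
total: 14 segments, chained into 1 closed loop(s), length Σ = 10.940049

segments=14 loops=1 length=10.940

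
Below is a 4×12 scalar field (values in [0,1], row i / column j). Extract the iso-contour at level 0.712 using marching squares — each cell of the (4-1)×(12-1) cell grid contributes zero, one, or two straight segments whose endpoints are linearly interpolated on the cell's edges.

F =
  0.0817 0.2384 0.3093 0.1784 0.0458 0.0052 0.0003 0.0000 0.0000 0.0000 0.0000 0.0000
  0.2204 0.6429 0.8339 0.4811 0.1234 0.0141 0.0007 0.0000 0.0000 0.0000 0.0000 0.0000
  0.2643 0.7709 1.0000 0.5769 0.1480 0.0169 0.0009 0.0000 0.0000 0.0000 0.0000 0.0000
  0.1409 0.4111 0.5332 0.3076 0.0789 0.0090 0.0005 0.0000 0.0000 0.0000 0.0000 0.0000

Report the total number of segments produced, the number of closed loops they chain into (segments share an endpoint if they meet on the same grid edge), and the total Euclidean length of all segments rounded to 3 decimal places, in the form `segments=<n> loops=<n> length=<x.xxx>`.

cell (0,1): code 0100 → (0.768,2.000)–(1.000,1.362)
cell (0,2): code 1000 → (1.000,2.346)–(0.768,2.000)
cell (1,0): code 0100 → (1.540,1.000)–(2.000,0.884)
cell (1,1): code 1110 → (1.000,1.362)–(1.540,1.000)
cell (1,2): code 1001 → (2.000,2.681)–(1.000,2.346)
cell (2,0): code 0010 → (2.000,0.884)–(2.164,1.000)
cell (2,1): code 0011 → (2.164,1.000)–(2.617,2.000)
cell (2,2): code 0001 → (2.617,2.000)–(2.000,2.681)
total: 8 segments, chained into 1 closed loop(s), length Σ = 5.492149

segments=8 loops=1 length=5.492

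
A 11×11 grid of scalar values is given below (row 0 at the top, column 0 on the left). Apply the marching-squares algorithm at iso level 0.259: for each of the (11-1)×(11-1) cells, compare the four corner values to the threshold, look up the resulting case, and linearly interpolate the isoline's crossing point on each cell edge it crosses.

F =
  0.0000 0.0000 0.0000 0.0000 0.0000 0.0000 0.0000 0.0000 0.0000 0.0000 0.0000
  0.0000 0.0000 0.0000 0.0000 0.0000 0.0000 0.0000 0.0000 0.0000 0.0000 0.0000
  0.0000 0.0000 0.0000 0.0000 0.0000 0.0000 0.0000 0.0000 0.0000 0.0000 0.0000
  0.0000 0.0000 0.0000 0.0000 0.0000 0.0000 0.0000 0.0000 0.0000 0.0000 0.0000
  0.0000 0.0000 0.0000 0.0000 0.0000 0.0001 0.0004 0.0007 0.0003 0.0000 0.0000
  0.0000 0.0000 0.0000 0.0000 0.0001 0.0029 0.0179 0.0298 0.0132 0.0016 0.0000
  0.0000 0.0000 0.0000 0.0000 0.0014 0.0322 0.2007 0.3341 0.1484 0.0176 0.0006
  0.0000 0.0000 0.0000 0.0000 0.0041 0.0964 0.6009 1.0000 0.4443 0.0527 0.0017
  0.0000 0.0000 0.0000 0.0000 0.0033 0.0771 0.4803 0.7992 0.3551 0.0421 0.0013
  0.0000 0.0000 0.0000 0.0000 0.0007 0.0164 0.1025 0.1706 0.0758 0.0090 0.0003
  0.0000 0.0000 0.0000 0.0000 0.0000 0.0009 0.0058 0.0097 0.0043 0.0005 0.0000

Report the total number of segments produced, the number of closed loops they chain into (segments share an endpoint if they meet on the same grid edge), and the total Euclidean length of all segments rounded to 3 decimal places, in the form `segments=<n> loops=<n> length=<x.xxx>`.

segments=12 loops=1 length=9.575

cell (5,6): code 0100 → (5.753,7.000)–(6.000,6.437)
cell (5,7): code 1000 → (6.000,7.404)–(5.753,7.000)
cell (6,5): code 0100 → (6.146,6.000)–(7.000,5.322)
cell (6,6): code 1110 → (6.000,6.437)–(6.146,6.000)
cell (6,7): code 1101 → (6.374,8.000)–(6.000,7.404)
cell (6,8): code 1000 → (7.000,8.473)–(6.374,8.000)
cell (7,5): code 0110 → (7.000,5.322)–(8.000,5.451)
cell (7,8): code 1001 → (8.000,8.307)–(7.000,8.473)
cell (8,5): code 0010 → (8.000,5.451)–(8.586,6.000)
cell (8,6): code 0011 → (8.586,6.000)–(8.859,7.000)
cell (8,7): code 0011 → (8.859,7.000)–(8.344,8.000)
cell (8,8): code 0001 → (8.344,8.000)–(8.000,8.307)
total: 12 segments, chained into 1 closed loop(s), length Σ = 9.575220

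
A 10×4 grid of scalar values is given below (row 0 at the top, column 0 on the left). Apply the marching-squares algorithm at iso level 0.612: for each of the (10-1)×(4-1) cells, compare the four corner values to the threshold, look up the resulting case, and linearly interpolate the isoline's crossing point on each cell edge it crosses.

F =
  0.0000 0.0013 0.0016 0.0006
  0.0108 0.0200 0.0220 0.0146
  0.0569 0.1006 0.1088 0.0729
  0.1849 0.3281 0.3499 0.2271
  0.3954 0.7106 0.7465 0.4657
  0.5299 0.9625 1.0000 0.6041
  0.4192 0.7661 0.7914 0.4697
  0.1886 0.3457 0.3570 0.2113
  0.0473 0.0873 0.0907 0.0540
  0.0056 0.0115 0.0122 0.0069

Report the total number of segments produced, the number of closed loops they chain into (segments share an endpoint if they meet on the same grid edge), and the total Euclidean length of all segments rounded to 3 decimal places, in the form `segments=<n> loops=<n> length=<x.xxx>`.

segments=10 loops=1 length=8.652

cell (3,0): code 0100 → (3.742,1.000)–(4.000,0.687)
cell (3,1): code 1100 → (3.661,2.000)–(3.742,1.000)
cell (3,2): code 1000 → (4.000,2.479)–(3.661,2.000)
cell (4,0): code 0110 → (4.000,0.687)–(5.000,0.190)
cell (4,2): code 1001 → (5.000,2.980)–(4.000,2.479)
cell (5,0): code 0110 → (5.000,0.190)–(6.000,0.556)
cell (5,2): code 1001 → (6.000,2.558)–(5.000,2.980)
cell (6,0): code 0010 → (6.000,0.556)–(6.367,1.000)
cell (6,1): code 0011 → (6.367,1.000)–(6.413,2.000)
cell (6,2): code 0001 → (6.413,2.000)–(6.000,2.558)
total: 10 segments, chained into 1 closed loop(s), length Σ = 8.652277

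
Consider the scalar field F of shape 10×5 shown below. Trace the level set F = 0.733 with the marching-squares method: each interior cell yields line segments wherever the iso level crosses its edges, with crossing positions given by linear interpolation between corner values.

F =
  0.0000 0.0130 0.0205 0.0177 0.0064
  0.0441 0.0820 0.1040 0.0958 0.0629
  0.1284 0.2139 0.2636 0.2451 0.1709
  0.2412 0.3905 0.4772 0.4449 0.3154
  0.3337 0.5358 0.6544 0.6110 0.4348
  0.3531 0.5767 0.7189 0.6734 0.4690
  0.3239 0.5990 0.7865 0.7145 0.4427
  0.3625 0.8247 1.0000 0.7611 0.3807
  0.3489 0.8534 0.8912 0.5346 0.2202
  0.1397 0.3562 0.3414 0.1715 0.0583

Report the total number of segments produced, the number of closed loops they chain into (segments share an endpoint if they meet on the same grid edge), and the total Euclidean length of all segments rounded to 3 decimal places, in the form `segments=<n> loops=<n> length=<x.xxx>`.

segments=12 loops=1 length=8.441

cell (5,1): code 0100 → (5.209,2.000)–(6.000,1.715)
cell (5,2): code 1000 → (6.000,2.743)–(5.209,2.000)
cell (6,0): code 0100 → (6.594,1.000)–(7.000,0.802)
cell (6,1): code 1110 → (6.000,1.715)–(6.594,1.000)
cell (6,2): code 1101 → (6.397,3.000)–(6.000,2.743)
cell (6,3): code 1000 → (7.000,3.074)–(6.397,3.000)
cell (7,0): code 0110 → (7.000,0.802)–(8.000,0.761)
cell (7,2): code 1011 → (8.000,2.444)–(7.124,3.000)
cell (7,3): code 0001 → (7.124,3.000)–(7.000,3.074)
cell (8,0): code 0010 → (8.000,0.761)–(8.242,1.000)
cell (8,1): code 0011 → (8.242,1.000)–(8.288,2.000)
cell (8,2): code 0001 → (8.288,2.000)–(8.000,2.444)
total: 12 segments, chained into 1 closed loop(s), length Σ = 8.441218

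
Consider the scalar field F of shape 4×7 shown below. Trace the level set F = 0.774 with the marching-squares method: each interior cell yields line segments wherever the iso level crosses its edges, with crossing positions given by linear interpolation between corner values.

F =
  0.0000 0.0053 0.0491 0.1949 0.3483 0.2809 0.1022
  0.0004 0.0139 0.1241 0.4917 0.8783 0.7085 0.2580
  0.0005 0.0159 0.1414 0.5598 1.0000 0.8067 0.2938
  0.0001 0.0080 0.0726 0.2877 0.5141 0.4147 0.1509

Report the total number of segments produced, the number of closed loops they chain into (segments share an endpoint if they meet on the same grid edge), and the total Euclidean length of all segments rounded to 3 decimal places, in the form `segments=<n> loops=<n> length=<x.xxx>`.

segments=8 loops=1 length=4.986

cell (0,3): code 0100 → (0.803,4.000)–(1.000,3.730)
cell (0,4): code 1000 → (1.000,4.614)–(0.803,4.000)
cell (1,3): code 0110 → (1.000,3.730)–(2.000,3.487)
cell (1,4): code 1101 → (1.667,5.000)–(1.000,4.614)
cell (1,5): code 1000 → (2.000,5.064)–(1.667,5.000)
cell (2,3): code 0010 → (2.000,3.487)–(2.465,4.000)
cell (2,4): code 0011 → (2.465,4.000)–(2.083,5.000)
cell (2,5): code 0001 → (2.083,5.000)–(2.000,5.064)
total: 8 segments, chained into 1 closed loop(s), length Σ = 4.985871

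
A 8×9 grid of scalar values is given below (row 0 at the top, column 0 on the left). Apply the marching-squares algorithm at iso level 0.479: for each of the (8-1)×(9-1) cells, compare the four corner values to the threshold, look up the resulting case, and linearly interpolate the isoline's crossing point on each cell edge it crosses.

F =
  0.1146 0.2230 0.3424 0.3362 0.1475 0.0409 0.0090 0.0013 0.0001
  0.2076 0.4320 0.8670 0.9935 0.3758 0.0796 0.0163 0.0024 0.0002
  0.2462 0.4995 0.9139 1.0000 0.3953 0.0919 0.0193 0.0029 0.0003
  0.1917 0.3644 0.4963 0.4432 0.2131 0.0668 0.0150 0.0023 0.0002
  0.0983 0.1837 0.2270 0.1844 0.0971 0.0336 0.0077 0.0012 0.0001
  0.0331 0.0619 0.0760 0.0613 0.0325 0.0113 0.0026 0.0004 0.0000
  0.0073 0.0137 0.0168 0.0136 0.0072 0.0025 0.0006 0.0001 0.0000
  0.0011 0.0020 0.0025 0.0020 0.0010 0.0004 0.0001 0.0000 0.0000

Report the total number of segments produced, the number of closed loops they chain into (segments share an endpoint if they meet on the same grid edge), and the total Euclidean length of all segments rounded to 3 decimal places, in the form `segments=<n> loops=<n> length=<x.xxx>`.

cell (0,1): code 0100 → (0.260,2.000)–(1.000,1.108)
cell (0,2): code 1100 → (0.217,3.000)–(0.260,2.000)
cell (0,3): code 1000 → (1.000,3.833)–(0.217,3.000)
cell (1,0): code 0100 → (1.696,1.000)–(2.000,0.919)
cell (1,1): code 1110 → (1.000,1.108)–(1.696,1.000)
cell (1,3): code 1001 → (2.000,3.862)–(1.000,3.833)
cell (2,0): code 0010 → (2.000,0.919)–(2.152,1.000)
cell (2,1): code 0111 → (2.152,1.000)–(3.000,1.869)
cell (2,2): code 1011 → (3.000,2.326)–(2.936,3.000)
cell (2,3): code 0001 → (2.936,3.000)–(2.000,3.862)
cell (3,1): code 0010 → (3.000,1.869)–(3.064,2.000)
cell (3,2): code 0001 → (3.064,2.000)–(3.000,2.326)
total: 12 segments, chained into 1 closed loop(s), length Σ = 9.135556

segments=12 loops=1 length=9.136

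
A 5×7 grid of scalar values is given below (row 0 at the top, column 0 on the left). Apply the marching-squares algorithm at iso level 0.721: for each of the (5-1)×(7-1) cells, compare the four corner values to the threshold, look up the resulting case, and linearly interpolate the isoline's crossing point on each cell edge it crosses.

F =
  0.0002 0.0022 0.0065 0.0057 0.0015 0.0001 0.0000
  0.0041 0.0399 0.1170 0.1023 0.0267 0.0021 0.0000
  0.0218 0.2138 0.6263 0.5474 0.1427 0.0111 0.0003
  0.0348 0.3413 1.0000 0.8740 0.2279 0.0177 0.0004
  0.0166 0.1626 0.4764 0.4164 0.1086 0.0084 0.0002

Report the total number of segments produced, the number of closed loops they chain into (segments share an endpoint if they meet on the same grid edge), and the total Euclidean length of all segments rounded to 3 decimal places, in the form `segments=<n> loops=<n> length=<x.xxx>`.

cell (2,1): code 0100 → (2.253,2.000)–(3.000,1.576)
cell (2,2): code 1100 → (2.532,3.000)–(2.253,2.000)
cell (2,3): code 1000 → (3.000,3.237)–(2.532,3.000)
cell (3,1): code 0010 → (3.000,1.576)–(3.533,2.000)
cell (3,2): code 0011 → (3.533,2.000)–(3.334,3.000)
cell (3,3): code 0001 → (3.334,3.000)–(3.000,3.237)
total: 6 segments, chained into 1 closed loop(s), length Σ = 4.531153

segments=6 loops=1 length=4.531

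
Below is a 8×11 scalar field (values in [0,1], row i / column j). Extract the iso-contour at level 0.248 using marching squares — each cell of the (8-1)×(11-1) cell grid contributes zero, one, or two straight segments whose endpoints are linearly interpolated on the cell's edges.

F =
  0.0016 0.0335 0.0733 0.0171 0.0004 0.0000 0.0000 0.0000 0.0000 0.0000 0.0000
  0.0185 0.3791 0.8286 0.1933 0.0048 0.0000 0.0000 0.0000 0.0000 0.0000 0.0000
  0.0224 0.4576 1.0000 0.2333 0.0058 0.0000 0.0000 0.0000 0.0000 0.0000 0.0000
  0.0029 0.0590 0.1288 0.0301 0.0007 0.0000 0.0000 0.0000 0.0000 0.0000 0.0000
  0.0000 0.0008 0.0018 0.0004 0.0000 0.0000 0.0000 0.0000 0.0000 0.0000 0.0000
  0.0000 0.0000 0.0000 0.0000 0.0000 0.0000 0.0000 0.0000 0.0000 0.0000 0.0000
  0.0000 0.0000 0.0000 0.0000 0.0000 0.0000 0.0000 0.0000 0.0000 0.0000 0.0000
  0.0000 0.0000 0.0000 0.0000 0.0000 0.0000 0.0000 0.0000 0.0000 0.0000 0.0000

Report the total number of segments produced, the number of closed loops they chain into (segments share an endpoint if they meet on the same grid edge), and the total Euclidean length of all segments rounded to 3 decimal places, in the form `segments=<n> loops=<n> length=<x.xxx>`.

cell (0,0): code 0100 → (0.621,1.000)–(1.000,0.636)
cell (0,1): code 1100 → (0.231,2.000)–(0.621,1.000)
cell (0,2): code 1000 → (1.000,2.914)–(0.231,2.000)
cell (1,0): code 0110 → (1.000,0.636)–(2.000,0.518)
cell (1,2): code 1001 → (2.000,2.981)–(1.000,2.914)
cell (2,0): code 0010 → (2.000,0.518)–(2.526,1.000)
cell (2,1): code 0011 → (2.526,1.000)–(2.863,2.000)
cell (2,2): code 0001 → (2.863,2.000)–(2.000,2.981)
total: 8 segments, chained into 1 closed loop(s), length Σ = 7.876928

segments=8 loops=1 length=7.877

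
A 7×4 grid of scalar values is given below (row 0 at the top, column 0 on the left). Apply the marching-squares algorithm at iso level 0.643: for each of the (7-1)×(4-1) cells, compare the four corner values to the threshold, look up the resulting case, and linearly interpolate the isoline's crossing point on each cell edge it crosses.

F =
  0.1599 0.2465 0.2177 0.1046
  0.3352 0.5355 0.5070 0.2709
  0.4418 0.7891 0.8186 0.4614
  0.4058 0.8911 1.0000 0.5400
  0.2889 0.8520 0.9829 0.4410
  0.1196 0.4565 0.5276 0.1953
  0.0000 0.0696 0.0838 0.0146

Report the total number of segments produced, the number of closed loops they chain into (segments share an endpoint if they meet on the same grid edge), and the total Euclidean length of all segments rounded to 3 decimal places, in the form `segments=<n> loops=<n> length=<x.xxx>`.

cell (1,0): code 0100 → (1.424,1.000)–(2.000,0.579)
cell (1,1): code 1100 → (1.436,2.000)–(1.424,1.000)
cell (1,2): code 1000 → (2.000,2.492)–(1.436,2.000)
cell (2,0): code 0110 → (2.000,0.579)–(3.000,0.489)
cell (2,2): code 1001 → (3.000,2.776)–(2.000,2.492)
cell (3,0): code 0110 → (3.000,0.489)–(4.000,0.629)
cell (3,2): code 1001 → (4.000,2.627)–(3.000,2.776)
cell (4,0): code 0010 → (4.000,0.629)–(4.528,1.000)
cell (4,1): code 0011 → (4.528,1.000)–(4.747,2.000)
cell (4,2): code 0001 → (4.747,2.000)–(4.000,2.627)
total: 10 segments, chained into 1 closed loop(s), length Σ = 9.170144

segments=10 loops=1 length=9.170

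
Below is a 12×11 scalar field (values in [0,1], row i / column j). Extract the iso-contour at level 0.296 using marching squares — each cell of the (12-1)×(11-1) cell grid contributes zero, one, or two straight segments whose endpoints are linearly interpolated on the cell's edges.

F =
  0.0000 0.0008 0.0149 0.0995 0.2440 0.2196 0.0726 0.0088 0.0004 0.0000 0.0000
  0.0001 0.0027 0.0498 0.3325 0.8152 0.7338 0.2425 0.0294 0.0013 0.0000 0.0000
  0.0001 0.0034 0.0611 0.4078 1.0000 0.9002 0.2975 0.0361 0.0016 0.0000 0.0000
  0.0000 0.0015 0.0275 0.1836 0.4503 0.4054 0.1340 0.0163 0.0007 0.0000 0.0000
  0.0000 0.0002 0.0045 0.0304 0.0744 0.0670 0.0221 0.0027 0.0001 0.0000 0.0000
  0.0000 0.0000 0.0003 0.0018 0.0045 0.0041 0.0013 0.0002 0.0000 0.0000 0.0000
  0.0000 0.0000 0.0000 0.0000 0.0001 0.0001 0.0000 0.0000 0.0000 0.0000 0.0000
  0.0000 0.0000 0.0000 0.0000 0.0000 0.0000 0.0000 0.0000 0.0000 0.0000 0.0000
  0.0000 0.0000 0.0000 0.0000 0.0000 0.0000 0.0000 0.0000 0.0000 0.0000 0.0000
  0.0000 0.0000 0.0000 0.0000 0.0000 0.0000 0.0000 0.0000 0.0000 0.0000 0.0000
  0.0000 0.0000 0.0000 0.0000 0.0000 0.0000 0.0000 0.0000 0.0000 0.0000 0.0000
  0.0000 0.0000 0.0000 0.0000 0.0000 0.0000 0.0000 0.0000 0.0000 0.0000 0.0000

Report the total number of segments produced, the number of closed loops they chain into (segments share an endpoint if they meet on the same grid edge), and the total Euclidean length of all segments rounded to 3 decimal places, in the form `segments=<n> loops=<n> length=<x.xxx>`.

cell (0,2): code 0100 → (0.843,3.000)–(1.000,2.871)
cell (0,3): code 1100 → (0.091,4.000)–(0.843,3.000)
cell (0,4): code 1100 → (0.149,5.000)–(0.091,4.000)
cell (0,5): code 1000 → (1.000,5.891)–(0.149,5.000)
cell (1,2): code 0110 → (1.000,2.871)–(2.000,2.678)
cell (1,5): code 1101 → (1.973,6.000)–(1.000,5.891)
cell (1,6): code 1000 → (2.000,6.006)–(1.973,6.000)
cell (2,2): code 0010 → (2.000,2.678)–(2.499,3.000)
cell (2,3): code 0111 → (2.499,3.000)–(3.000,3.421)
cell (2,5): code 1011 → (3.000,5.403)–(2.009,6.000)
cell (2,6): code 0001 → (2.009,6.000)–(2.000,6.006)
cell (3,3): code 0010 → (3.000,3.421)–(3.410,4.000)
cell (3,4): code 0011 → (3.410,4.000)–(3.323,5.000)
cell (3,5): code 0001 → (3.323,5.000)–(3.000,5.403)
total: 14 segments, chained into 1 closed loop(s), length Σ = 10.359950

segments=14 loops=1 length=10.360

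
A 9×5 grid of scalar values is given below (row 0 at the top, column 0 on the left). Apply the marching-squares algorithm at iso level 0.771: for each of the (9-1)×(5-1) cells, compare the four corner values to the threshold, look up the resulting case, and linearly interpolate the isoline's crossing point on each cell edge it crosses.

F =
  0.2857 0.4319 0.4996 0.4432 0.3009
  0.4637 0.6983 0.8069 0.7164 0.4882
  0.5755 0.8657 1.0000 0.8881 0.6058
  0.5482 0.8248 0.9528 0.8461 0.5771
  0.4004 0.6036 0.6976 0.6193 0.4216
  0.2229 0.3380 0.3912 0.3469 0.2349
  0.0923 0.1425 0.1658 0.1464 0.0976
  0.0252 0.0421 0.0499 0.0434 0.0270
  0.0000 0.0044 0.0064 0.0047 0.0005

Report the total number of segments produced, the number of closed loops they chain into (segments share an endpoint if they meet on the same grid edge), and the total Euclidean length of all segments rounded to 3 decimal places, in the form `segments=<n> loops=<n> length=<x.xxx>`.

segments=12 loops=1 length=8.633

cell (0,1): code 0100 → (0.883,2.000)–(1.000,1.669)
cell (0,2): code 1000 → (1.000,2.397)–(0.883,2.000)
cell (1,0): code 0100 → (1.434,1.000)–(2.000,0.674)
cell (1,1): code 1110 → (1.000,1.669)–(1.434,1.000)
cell (1,2): code 1101 → (1.318,3.000)–(1.000,2.397)
cell (1,3): code 1000 → (2.000,3.415)–(1.318,3.000)
cell (2,0): code 0110 → (2.000,0.674)–(3.000,0.805)
cell (2,3): code 1001 → (3.000,3.279)–(2.000,3.415)
cell (3,0): code 0010 → (3.000,0.805)–(3.243,1.000)
cell (3,1): code 0011 → (3.243,1.000)–(3.712,2.000)
cell (3,2): code 0011 → (3.712,2.000)–(3.331,3.000)
cell (3,3): code 0001 → (3.331,3.000)–(3.000,3.279)
total: 12 segments, chained into 1 closed loop(s), length Σ = 8.632565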